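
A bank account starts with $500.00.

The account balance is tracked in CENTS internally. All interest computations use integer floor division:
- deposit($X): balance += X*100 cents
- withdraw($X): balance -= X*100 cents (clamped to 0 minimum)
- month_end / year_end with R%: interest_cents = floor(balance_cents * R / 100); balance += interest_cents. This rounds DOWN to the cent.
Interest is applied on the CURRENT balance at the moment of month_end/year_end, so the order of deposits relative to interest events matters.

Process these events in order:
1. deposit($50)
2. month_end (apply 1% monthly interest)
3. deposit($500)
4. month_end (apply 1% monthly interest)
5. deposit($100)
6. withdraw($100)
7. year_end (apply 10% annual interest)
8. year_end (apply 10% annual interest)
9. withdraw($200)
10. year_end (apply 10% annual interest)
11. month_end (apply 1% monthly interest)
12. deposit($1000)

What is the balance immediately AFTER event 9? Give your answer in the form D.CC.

Answer: 1089.91

Derivation:
After 1 (deposit($50)): balance=$550.00 total_interest=$0.00
After 2 (month_end (apply 1% monthly interest)): balance=$555.50 total_interest=$5.50
After 3 (deposit($500)): balance=$1055.50 total_interest=$5.50
After 4 (month_end (apply 1% monthly interest)): balance=$1066.05 total_interest=$16.05
After 5 (deposit($100)): balance=$1166.05 total_interest=$16.05
After 6 (withdraw($100)): balance=$1066.05 total_interest=$16.05
After 7 (year_end (apply 10% annual interest)): balance=$1172.65 total_interest=$122.65
After 8 (year_end (apply 10% annual interest)): balance=$1289.91 total_interest=$239.91
After 9 (withdraw($200)): balance=$1089.91 total_interest=$239.91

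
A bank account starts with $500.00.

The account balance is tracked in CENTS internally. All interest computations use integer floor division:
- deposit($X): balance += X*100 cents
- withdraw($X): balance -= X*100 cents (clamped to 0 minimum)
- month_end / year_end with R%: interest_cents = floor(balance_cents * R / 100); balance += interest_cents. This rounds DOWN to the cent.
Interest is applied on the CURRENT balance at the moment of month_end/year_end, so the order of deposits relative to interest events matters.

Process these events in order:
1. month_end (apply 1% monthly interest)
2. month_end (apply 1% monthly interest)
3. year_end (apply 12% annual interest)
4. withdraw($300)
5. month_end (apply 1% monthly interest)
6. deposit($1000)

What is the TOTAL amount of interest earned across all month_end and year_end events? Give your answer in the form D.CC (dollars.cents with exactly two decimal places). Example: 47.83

After 1 (month_end (apply 1% monthly interest)): balance=$505.00 total_interest=$5.00
After 2 (month_end (apply 1% monthly interest)): balance=$510.05 total_interest=$10.05
After 3 (year_end (apply 12% annual interest)): balance=$571.25 total_interest=$71.25
After 4 (withdraw($300)): balance=$271.25 total_interest=$71.25
After 5 (month_end (apply 1% monthly interest)): balance=$273.96 total_interest=$73.96
After 6 (deposit($1000)): balance=$1273.96 total_interest=$73.96

Answer: 73.96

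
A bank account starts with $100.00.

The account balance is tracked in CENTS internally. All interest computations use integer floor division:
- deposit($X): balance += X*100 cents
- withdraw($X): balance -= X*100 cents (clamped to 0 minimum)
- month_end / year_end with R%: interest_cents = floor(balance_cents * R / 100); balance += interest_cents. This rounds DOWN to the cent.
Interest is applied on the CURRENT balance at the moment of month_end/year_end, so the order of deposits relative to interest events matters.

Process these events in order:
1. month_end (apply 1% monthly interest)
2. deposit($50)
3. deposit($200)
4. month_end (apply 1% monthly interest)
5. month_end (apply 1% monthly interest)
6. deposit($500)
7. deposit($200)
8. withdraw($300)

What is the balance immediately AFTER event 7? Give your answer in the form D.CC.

After 1 (month_end (apply 1% monthly interest)): balance=$101.00 total_interest=$1.00
After 2 (deposit($50)): balance=$151.00 total_interest=$1.00
After 3 (deposit($200)): balance=$351.00 total_interest=$1.00
After 4 (month_end (apply 1% monthly interest)): balance=$354.51 total_interest=$4.51
After 5 (month_end (apply 1% monthly interest)): balance=$358.05 total_interest=$8.05
After 6 (deposit($500)): balance=$858.05 total_interest=$8.05
After 7 (deposit($200)): balance=$1058.05 total_interest=$8.05

Answer: 1058.05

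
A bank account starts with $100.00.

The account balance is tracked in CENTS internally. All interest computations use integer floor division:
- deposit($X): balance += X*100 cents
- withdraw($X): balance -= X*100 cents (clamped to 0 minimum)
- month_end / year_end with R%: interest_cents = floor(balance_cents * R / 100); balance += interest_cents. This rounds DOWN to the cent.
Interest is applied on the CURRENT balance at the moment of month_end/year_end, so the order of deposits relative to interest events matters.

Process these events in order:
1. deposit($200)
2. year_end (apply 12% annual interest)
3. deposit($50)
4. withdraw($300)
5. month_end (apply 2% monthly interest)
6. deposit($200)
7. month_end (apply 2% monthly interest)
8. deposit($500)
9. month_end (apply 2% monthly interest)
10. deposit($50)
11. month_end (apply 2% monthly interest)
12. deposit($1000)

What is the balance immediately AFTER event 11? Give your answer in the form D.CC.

Answer: 876.51

Derivation:
After 1 (deposit($200)): balance=$300.00 total_interest=$0.00
After 2 (year_end (apply 12% annual interest)): balance=$336.00 total_interest=$36.00
After 3 (deposit($50)): balance=$386.00 total_interest=$36.00
After 4 (withdraw($300)): balance=$86.00 total_interest=$36.00
After 5 (month_end (apply 2% monthly interest)): balance=$87.72 total_interest=$37.72
After 6 (deposit($200)): balance=$287.72 total_interest=$37.72
After 7 (month_end (apply 2% monthly interest)): balance=$293.47 total_interest=$43.47
After 8 (deposit($500)): balance=$793.47 total_interest=$43.47
After 9 (month_end (apply 2% monthly interest)): balance=$809.33 total_interest=$59.33
After 10 (deposit($50)): balance=$859.33 total_interest=$59.33
After 11 (month_end (apply 2% monthly interest)): balance=$876.51 total_interest=$76.51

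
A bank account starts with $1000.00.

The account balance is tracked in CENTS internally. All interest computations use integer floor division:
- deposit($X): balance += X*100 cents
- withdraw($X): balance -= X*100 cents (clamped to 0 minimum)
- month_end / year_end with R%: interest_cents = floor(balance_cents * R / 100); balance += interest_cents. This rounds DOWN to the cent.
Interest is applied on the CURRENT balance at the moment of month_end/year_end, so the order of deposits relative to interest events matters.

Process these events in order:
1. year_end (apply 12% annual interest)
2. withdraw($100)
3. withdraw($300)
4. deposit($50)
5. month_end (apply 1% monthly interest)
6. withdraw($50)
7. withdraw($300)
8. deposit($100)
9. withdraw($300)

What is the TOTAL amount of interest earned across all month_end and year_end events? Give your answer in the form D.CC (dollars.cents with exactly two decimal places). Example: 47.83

After 1 (year_end (apply 12% annual interest)): balance=$1120.00 total_interest=$120.00
After 2 (withdraw($100)): balance=$1020.00 total_interest=$120.00
After 3 (withdraw($300)): balance=$720.00 total_interest=$120.00
After 4 (deposit($50)): balance=$770.00 total_interest=$120.00
After 5 (month_end (apply 1% monthly interest)): balance=$777.70 total_interest=$127.70
After 6 (withdraw($50)): balance=$727.70 total_interest=$127.70
After 7 (withdraw($300)): balance=$427.70 total_interest=$127.70
After 8 (deposit($100)): balance=$527.70 total_interest=$127.70
After 9 (withdraw($300)): balance=$227.70 total_interest=$127.70

Answer: 127.70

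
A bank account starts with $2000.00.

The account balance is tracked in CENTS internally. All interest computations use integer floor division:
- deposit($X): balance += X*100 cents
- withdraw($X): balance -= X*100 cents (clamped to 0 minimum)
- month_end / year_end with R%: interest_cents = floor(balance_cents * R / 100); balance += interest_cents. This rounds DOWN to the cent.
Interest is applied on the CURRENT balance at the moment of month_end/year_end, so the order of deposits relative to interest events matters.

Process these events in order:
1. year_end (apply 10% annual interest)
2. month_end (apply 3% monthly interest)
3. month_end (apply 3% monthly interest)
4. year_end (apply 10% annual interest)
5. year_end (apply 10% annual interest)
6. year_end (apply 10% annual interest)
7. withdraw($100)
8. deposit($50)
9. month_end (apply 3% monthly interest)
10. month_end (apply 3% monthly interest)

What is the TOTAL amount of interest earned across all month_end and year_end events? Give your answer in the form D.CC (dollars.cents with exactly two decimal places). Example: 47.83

Answer: 1292.64

Derivation:
After 1 (year_end (apply 10% annual interest)): balance=$2200.00 total_interest=$200.00
After 2 (month_end (apply 3% monthly interest)): balance=$2266.00 total_interest=$266.00
After 3 (month_end (apply 3% monthly interest)): balance=$2333.98 total_interest=$333.98
After 4 (year_end (apply 10% annual interest)): balance=$2567.37 total_interest=$567.37
After 5 (year_end (apply 10% annual interest)): balance=$2824.10 total_interest=$824.10
After 6 (year_end (apply 10% annual interest)): balance=$3106.51 total_interest=$1106.51
After 7 (withdraw($100)): balance=$3006.51 total_interest=$1106.51
After 8 (deposit($50)): balance=$3056.51 total_interest=$1106.51
After 9 (month_end (apply 3% monthly interest)): balance=$3148.20 total_interest=$1198.20
After 10 (month_end (apply 3% monthly interest)): balance=$3242.64 total_interest=$1292.64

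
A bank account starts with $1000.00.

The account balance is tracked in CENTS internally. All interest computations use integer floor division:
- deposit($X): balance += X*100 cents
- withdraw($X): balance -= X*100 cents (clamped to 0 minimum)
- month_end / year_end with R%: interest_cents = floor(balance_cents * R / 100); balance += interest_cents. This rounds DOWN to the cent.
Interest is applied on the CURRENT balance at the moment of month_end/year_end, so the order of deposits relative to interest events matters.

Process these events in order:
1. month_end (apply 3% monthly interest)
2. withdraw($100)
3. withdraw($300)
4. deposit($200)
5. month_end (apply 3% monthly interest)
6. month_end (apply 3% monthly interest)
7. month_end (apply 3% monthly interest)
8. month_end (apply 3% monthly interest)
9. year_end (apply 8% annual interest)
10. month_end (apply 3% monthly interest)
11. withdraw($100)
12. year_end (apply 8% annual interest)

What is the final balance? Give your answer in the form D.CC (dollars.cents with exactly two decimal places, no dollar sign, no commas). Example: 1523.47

After 1 (month_end (apply 3% monthly interest)): balance=$1030.00 total_interest=$30.00
After 2 (withdraw($100)): balance=$930.00 total_interest=$30.00
After 3 (withdraw($300)): balance=$630.00 total_interest=$30.00
After 4 (deposit($200)): balance=$830.00 total_interest=$30.00
After 5 (month_end (apply 3% monthly interest)): balance=$854.90 total_interest=$54.90
After 6 (month_end (apply 3% monthly interest)): balance=$880.54 total_interest=$80.54
After 7 (month_end (apply 3% monthly interest)): balance=$906.95 total_interest=$106.95
After 8 (month_end (apply 3% monthly interest)): balance=$934.15 total_interest=$134.15
After 9 (year_end (apply 8% annual interest)): balance=$1008.88 total_interest=$208.88
After 10 (month_end (apply 3% monthly interest)): balance=$1039.14 total_interest=$239.14
After 11 (withdraw($100)): balance=$939.14 total_interest=$239.14
After 12 (year_end (apply 8% annual interest)): balance=$1014.27 total_interest=$314.27

Answer: 1014.27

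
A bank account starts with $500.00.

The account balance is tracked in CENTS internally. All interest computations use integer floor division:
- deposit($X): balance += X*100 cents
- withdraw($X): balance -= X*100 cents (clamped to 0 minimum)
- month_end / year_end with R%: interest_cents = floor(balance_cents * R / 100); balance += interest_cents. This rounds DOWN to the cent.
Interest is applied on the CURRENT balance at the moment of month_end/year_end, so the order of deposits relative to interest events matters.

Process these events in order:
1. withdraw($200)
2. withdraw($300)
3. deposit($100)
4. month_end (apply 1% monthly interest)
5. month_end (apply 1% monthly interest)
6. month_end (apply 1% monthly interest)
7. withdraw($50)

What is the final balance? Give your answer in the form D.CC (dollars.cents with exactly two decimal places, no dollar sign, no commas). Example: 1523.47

Answer: 53.03

Derivation:
After 1 (withdraw($200)): balance=$300.00 total_interest=$0.00
After 2 (withdraw($300)): balance=$0.00 total_interest=$0.00
After 3 (deposit($100)): balance=$100.00 total_interest=$0.00
After 4 (month_end (apply 1% monthly interest)): balance=$101.00 total_interest=$1.00
After 5 (month_end (apply 1% monthly interest)): balance=$102.01 total_interest=$2.01
After 6 (month_end (apply 1% monthly interest)): balance=$103.03 total_interest=$3.03
After 7 (withdraw($50)): balance=$53.03 total_interest=$3.03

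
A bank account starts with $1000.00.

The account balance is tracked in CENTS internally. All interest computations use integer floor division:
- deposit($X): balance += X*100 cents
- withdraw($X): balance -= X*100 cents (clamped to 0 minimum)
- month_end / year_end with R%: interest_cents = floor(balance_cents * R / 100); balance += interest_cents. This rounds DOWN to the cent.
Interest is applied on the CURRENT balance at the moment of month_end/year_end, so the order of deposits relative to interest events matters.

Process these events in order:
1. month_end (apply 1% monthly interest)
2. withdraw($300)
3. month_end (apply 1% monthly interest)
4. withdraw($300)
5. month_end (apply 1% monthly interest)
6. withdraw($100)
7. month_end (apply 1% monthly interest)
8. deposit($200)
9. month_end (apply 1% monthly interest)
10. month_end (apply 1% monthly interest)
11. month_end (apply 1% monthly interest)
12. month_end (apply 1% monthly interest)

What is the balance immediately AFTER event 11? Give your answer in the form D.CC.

After 1 (month_end (apply 1% monthly interest)): balance=$1010.00 total_interest=$10.00
After 2 (withdraw($300)): balance=$710.00 total_interest=$10.00
After 3 (month_end (apply 1% monthly interest)): balance=$717.10 total_interest=$17.10
After 4 (withdraw($300)): balance=$417.10 total_interest=$17.10
After 5 (month_end (apply 1% monthly interest)): balance=$421.27 total_interest=$21.27
After 6 (withdraw($100)): balance=$321.27 total_interest=$21.27
After 7 (month_end (apply 1% monthly interest)): balance=$324.48 total_interest=$24.48
After 8 (deposit($200)): balance=$524.48 total_interest=$24.48
After 9 (month_end (apply 1% monthly interest)): balance=$529.72 total_interest=$29.72
After 10 (month_end (apply 1% monthly interest)): balance=$535.01 total_interest=$35.01
After 11 (month_end (apply 1% monthly interest)): balance=$540.36 total_interest=$40.36

Answer: 540.36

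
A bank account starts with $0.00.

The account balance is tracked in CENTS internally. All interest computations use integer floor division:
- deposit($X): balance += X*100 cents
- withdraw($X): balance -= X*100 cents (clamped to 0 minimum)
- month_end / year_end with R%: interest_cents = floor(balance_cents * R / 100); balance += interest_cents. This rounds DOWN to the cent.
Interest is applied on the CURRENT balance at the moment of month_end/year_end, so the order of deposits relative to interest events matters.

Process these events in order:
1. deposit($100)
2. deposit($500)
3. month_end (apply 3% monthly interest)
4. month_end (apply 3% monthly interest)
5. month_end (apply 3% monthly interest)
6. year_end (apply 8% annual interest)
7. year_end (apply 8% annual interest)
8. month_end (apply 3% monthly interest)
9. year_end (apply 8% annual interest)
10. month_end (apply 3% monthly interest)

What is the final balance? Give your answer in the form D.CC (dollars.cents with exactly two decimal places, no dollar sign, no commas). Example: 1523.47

After 1 (deposit($100)): balance=$100.00 total_interest=$0.00
After 2 (deposit($500)): balance=$600.00 total_interest=$0.00
After 3 (month_end (apply 3% monthly interest)): balance=$618.00 total_interest=$18.00
After 4 (month_end (apply 3% monthly interest)): balance=$636.54 total_interest=$36.54
After 5 (month_end (apply 3% monthly interest)): balance=$655.63 total_interest=$55.63
After 6 (year_end (apply 8% annual interest)): balance=$708.08 total_interest=$108.08
After 7 (year_end (apply 8% annual interest)): balance=$764.72 total_interest=$164.72
After 8 (month_end (apply 3% monthly interest)): balance=$787.66 total_interest=$187.66
After 9 (year_end (apply 8% annual interest)): balance=$850.67 total_interest=$250.67
After 10 (month_end (apply 3% monthly interest)): balance=$876.19 total_interest=$276.19

Answer: 876.19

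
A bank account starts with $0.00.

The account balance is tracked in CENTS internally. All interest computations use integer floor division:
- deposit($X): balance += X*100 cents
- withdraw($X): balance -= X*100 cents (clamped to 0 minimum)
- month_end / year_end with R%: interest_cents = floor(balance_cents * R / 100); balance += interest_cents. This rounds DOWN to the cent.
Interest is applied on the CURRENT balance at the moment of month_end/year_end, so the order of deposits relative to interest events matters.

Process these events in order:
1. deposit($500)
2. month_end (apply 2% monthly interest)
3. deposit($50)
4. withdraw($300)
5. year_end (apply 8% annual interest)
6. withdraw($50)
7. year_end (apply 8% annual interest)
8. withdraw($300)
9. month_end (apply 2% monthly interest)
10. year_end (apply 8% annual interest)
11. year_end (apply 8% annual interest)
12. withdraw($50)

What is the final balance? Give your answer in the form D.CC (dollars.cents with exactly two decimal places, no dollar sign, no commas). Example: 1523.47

Answer: 0.00

Derivation:
After 1 (deposit($500)): balance=$500.00 total_interest=$0.00
After 2 (month_end (apply 2% monthly interest)): balance=$510.00 total_interest=$10.00
After 3 (deposit($50)): balance=$560.00 total_interest=$10.00
After 4 (withdraw($300)): balance=$260.00 total_interest=$10.00
After 5 (year_end (apply 8% annual interest)): balance=$280.80 total_interest=$30.80
After 6 (withdraw($50)): balance=$230.80 total_interest=$30.80
After 7 (year_end (apply 8% annual interest)): balance=$249.26 total_interest=$49.26
After 8 (withdraw($300)): balance=$0.00 total_interest=$49.26
After 9 (month_end (apply 2% monthly interest)): balance=$0.00 total_interest=$49.26
After 10 (year_end (apply 8% annual interest)): balance=$0.00 total_interest=$49.26
After 11 (year_end (apply 8% annual interest)): balance=$0.00 total_interest=$49.26
After 12 (withdraw($50)): balance=$0.00 total_interest=$49.26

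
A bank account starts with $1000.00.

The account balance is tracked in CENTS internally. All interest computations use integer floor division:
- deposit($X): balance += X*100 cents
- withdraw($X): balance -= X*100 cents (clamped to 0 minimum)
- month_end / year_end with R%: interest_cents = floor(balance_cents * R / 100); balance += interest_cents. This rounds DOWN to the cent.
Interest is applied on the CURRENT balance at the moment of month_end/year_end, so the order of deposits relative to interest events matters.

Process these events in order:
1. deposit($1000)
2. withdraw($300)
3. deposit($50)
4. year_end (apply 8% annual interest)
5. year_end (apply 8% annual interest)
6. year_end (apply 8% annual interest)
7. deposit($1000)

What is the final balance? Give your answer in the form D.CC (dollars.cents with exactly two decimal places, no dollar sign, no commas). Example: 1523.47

After 1 (deposit($1000)): balance=$2000.00 total_interest=$0.00
After 2 (withdraw($300)): balance=$1700.00 total_interest=$0.00
After 3 (deposit($50)): balance=$1750.00 total_interest=$0.00
After 4 (year_end (apply 8% annual interest)): balance=$1890.00 total_interest=$140.00
After 5 (year_end (apply 8% annual interest)): balance=$2041.20 total_interest=$291.20
After 6 (year_end (apply 8% annual interest)): balance=$2204.49 total_interest=$454.49
After 7 (deposit($1000)): balance=$3204.49 total_interest=$454.49

Answer: 3204.49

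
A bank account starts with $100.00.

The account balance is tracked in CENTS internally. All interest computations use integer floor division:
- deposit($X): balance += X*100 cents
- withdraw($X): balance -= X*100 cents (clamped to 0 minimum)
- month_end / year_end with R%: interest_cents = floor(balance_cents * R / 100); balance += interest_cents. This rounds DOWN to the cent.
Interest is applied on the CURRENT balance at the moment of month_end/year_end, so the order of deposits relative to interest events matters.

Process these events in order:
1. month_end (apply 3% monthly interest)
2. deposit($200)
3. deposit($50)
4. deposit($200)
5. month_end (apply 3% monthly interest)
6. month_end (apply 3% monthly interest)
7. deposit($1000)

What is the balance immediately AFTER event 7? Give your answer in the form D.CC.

Answer: 1586.67

Derivation:
After 1 (month_end (apply 3% monthly interest)): balance=$103.00 total_interest=$3.00
After 2 (deposit($200)): balance=$303.00 total_interest=$3.00
After 3 (deposit($50)): balance=$353.00 total_interest=$3.00
After 4 (deposit($200)): balance=$553.00 total_interest=$3.00
After 5 (month_end (apply 3% monthly interest)): balance=$569.59 total_interest=$19.59
After 6 (month_end (apply 3% monthly interest)): balance=$586.67 total_interest=$36.67
After 7 (deposit($1000)): balance=$1586.67 total_interest=$36.67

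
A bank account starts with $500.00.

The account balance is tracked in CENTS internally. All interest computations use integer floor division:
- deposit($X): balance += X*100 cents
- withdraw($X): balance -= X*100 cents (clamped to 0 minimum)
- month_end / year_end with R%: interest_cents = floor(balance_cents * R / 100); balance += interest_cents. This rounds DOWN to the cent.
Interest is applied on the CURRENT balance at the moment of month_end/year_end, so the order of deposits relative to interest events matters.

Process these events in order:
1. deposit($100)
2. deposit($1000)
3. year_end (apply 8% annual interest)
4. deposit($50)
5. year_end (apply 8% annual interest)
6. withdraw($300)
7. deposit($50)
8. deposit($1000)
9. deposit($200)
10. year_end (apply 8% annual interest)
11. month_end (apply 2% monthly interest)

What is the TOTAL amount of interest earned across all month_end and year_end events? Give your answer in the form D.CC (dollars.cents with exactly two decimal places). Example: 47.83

Answer: 561.84

Derivation:
After 1 (deposit($100)): balance=$600.00 total_interest=$0.00
After 2 (deposit($1000)): balance=$1600.00 total_interest=$0.00
After 3 (year_end (apply 8% annual interest)): balance=$1728.00 total_interest=$128.00
After 4 (deposit($50)): balance=$1778.00 total_interest=$128.00
After 5 (year_end (apply 8% annual interest)): balance=$1920.24 total_interest=$270.24
After 6 (withdraw($300)): balance=$1620.24 total_interest=$270.24
After 7 (deposit($50)): balance=$1670.24 total_interest=$270.24
After 8 (deposit($1000)): balance=$2670.24 total_interest=$270.24
After 9 (deposit($200)): balance=$2870.24 total_interest=$270.24
After 10 (year_end (apply 8% annual interest)): balance=$3099.85 total_interest=$499.85
After 11 (month_end (apply 2% monthly interest)): balance=$3161.84 total_interest=$561.84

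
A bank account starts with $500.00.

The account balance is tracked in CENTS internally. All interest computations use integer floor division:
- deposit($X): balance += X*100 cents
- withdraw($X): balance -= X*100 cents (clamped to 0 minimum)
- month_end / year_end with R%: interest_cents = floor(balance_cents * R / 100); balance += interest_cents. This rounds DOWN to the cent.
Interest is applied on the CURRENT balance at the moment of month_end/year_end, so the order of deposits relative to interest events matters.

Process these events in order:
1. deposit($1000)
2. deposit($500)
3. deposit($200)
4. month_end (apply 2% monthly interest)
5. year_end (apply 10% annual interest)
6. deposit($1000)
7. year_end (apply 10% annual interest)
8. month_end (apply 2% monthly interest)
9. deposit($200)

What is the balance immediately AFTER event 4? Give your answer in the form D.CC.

After 1 (deposit($1000)): balance=$1500.00 total_interest=$0.00
After 2 (deposit($500)): balance=$2000.00 total_interest=$0.00
After 3 (deposit($200)): balance=$2200.00 total_interest=$0.00
After 4 (month_end (apply 2% monthly interest)): balance=$2244.00 total_interest=$44.00

Answer: 2244.00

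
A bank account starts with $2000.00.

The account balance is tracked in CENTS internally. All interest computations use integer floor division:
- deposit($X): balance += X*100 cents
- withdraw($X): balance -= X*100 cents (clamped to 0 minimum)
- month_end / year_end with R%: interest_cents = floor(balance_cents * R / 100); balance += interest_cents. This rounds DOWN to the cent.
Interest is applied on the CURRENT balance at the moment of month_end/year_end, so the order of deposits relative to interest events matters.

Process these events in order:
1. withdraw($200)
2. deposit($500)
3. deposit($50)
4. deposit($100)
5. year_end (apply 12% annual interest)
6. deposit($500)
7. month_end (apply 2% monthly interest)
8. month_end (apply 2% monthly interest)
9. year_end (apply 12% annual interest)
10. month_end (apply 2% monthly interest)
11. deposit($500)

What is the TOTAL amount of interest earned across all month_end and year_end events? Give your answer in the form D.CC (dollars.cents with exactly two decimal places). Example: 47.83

After 1 (withdraw($200)): balance=$1800.00 total_interest=$0.00
After 2 (deposit($500)): balance=$2300.00 total_interest=$0.00
After 3 (deposit($50)): balance=$2350.00 total_interest=$0.00
After 4 (deposit($100)): balance=$2450.00 total_interest=$0.00
After 5 (year_end (apply 12% annual interest)): balance=$2744.00 total_interest=$294.00
After 6 (deposit($500)): balance=$3244.00 total_interest=$294.00
After 7 (month_end (apply 2% monthly interest)): balance=$3308.88 total_interest=$358.88
After 8 (month_end (apply 2% monthly interest)): balance=$3375.05 total_interest=$425.05
After 9 (year_end (apply 12% annual interest)): balance=$3780.05 total_interest=$830.05
After 10 (month_end (apply 2% monthly interest)): balance=$3855.65 total_interest=$905.65
After 11 (deposit($500)): balance=$4355.65 total_interest=$905.65

Answer: 905.65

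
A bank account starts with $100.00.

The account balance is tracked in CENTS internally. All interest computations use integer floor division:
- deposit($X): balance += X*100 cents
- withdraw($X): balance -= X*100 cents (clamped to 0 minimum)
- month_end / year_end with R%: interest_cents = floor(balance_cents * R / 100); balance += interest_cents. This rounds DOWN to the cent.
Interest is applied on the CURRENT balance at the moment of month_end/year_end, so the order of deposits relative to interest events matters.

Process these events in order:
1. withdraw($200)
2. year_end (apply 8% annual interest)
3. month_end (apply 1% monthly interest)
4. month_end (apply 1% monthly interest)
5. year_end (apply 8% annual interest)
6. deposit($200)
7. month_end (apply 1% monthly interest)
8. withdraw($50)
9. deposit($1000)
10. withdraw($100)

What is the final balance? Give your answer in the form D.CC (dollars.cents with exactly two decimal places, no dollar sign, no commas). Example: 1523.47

After 1 (withdraw($200)): balance=$0.00 total_interest=$0.00
After 2 (year_end (apply 8% annual interest)): balance=$0.00 total_interest=$0.00
After 3 (month_end (apply 1% monthly interest)): balance=$0.00 total_interest=$0.00
After 4 (month_end (apply 1% monthly interest)): balance=$0.00 total_interest=$0.00
After 5 (year_end (apply 8% annual interest)): balance=$0.00 total_interest=$0.00
After 6 (deposit($200)): balance=$200.00 total_interest=$0.00
After 7 (month_end (apply 1% monthly interest)): balance=$202.00 total_interest=$2.00
After 8 (withdraw($50)): balance=$152.00 total_interest=$2.00
After 9 (deposit($1000)): balance=$1152.00 total_interest=$2.00
After 10 (withdraw($100)): balance=$1052.00 total_interest=$2.00

Answer: 1052.00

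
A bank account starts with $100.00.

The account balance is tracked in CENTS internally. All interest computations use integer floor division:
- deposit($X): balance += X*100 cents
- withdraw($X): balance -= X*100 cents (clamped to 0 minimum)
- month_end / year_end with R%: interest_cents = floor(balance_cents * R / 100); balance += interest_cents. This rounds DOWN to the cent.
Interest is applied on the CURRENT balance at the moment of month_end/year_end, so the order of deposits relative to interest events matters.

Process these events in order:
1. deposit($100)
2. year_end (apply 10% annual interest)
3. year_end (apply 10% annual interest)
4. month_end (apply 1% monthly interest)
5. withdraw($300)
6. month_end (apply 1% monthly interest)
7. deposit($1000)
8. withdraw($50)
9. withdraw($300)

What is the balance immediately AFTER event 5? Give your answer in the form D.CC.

Answer: 0.00

Derivation:
After 1 (deposit($100)): balance=$200.00 total_interest=$0.00
After 2 (year_end (apply 10% annual interest)): balance=$220.00 total_interest=$20.00
After 3 (year_end (apply 10% annual interest)): balance=$242.00 total_interest=$42.00
After 4 (month_end (apply 1% monthly interest)): balance=$244.42 total_interest=$44.42
After 5 (withdraw($300)): balance=$0.00 total_interest=$44.42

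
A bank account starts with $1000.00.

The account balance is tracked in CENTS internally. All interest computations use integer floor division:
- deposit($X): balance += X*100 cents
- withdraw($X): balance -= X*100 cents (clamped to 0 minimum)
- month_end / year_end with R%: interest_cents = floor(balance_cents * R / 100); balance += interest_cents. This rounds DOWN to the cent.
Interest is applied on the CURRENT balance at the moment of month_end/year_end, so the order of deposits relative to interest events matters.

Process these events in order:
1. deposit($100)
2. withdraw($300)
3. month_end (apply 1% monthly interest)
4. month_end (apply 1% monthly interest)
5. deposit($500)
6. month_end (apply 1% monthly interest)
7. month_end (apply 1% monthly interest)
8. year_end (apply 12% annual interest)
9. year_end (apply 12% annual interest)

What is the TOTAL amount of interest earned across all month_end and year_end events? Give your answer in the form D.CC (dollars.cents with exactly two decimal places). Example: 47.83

After 1 (deposit($100)): balance=$1100.00 total_interest=$0.00
After 2 (withdraw($300)): balance=$800.00 total_interest=$0.00
After 3 (month_end (apply 1% monthly interest)): balance=$808.00 total_interest=$8.00
After 4 (month_end (apply 1% monthly interest)): balance=$816.08 total_interest=$16.08
After 5 (deposit($500)): balance=$1316.08 total_interest=$16.08
After 6 (month_end (apply 1% monthly interest)): balance=$1329.24 total_interest=$29.24
After 7 (month_end (apply 1% monthly interest)): balance=$1342.53 total_interest=$42.53
After 8 (year_end (apply 12% annual interest)): balance=$1503.63 total_interest=$203.63
After 9 (year_end (apply 12% annual interest)): balance=$1684.06 total_interest=$384.06

Answer: 384.06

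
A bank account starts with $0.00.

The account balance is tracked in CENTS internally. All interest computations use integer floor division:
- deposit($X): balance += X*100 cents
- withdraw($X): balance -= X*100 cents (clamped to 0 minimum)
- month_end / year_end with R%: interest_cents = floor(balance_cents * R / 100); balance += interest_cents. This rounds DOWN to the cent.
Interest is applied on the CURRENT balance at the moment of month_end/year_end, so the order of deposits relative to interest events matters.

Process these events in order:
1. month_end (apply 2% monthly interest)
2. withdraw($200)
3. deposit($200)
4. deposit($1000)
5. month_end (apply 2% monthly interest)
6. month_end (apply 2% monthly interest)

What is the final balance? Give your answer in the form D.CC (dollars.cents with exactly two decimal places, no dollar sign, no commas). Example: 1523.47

Answer: 1248.48

Derivation:
After 1 (month_end (apply 2% monthly interest)): balance=$0.00 total_interest=$0.00
After 2 (withdraw($200)): balance=$0.00 total_interest=$0.00
After 3 (deposit($200)): balance=$200.00 total_interest=$0.00
After 4 (deposit($1000)): balance=$1200.00 total_interest=$0.00
After 5 (month_end (apply 2% monthly interest)): balance=$1224.00 total_interest=$24.00
After 6 (month_end (apply 2% monthly interest)): balance=$1248.48 total_interest=$48.48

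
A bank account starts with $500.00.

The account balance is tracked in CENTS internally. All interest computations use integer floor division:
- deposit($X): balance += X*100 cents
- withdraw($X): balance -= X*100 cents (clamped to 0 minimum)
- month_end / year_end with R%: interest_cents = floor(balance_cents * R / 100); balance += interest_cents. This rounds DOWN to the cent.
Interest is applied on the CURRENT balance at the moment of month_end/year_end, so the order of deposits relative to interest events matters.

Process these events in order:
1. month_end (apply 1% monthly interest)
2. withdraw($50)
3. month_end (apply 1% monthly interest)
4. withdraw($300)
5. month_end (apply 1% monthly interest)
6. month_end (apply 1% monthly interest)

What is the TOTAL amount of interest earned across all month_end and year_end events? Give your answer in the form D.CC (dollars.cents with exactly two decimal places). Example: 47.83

After 1 (month_end (apply 1% monthly interest)): balance=$505.00 total_interest=$5.00
After 2 (withdraw($50)): balance=$455.00 total_interest=$5.00
After 3 (month_end (apply 1% monthly interest)): balance=$459.55 total_interest=$9.55
After 4 (withdraw($300)): balance=$159.55 total_interest=$9.55
After 5 (month_end (apply 1% monthly interest)): balance=$161.14 total_interest=$11.14
After 6 (month_end (apply 1% monthly interest)): balance=$162.75 total_interest=$12.75

Answer: 12.75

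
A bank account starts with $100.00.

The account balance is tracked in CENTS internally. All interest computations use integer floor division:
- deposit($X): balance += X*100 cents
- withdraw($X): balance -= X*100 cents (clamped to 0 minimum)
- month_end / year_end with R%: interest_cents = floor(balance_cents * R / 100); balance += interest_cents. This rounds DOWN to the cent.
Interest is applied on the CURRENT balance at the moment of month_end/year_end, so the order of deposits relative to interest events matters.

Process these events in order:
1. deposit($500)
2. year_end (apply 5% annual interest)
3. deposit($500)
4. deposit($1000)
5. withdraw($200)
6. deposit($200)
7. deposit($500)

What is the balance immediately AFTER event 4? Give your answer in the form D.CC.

After 1 (deposit($500)): balance=$600.00 total_interest=$0.00
After 2 (year_end (apply 5% annual interest)): balance=$630.00 total_interest=$30.00
After 3 (deposit($500)): balance=$1130.00 total_interest=$30.00
After 4 (deposit($1000)): balance=$2130.00 total_interest=$30.00

Answer: 2130.00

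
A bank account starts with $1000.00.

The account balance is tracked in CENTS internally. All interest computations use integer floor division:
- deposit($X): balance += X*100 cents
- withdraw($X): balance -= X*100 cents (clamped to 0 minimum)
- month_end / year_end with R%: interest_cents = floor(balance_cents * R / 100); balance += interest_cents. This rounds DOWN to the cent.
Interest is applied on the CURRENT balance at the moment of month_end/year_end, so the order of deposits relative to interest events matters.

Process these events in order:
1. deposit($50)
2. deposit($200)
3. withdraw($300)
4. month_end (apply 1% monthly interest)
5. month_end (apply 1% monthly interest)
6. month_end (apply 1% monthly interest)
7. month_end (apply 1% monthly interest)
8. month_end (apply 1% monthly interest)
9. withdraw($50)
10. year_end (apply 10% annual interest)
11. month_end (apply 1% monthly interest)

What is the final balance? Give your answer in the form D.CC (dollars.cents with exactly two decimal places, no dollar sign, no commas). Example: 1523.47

Answer: 1053.71

Derivation:
After 1 (deposit($50)): balance=$1050.00 total_interest=$0.00
After 2 (deposit($200)): balance=$1250.00 total_interest=$0.00
After 3 (withdraw($300)): balance=$950.00 total_interest=$0.00
After 4 (month_end (apply 1% monthly interest)): balance=$959.50 total_interest=$9.50
After 5 (month_end (apply 1% monthly interest)): balance=$969.09 total_interest=$19.09
After 6 (month_end (apply 1% monthly interest)): balance=$978.78 total_interest=$28.78
After 7 (month_end (apply 1% monthly interest)): balance=$988.56 total_interest=$38.56
After 8 (month_end (apply 1% monthly interest)): balance=$998.44 total_interest=$48.44
After 9 (withdraw($50)): balance=$948.44 total_interest=$48.44
After 10 (year_end (apply 10% annual interest)): balance=$1043.28 total_interest=$143.28
After 11 (month_end (apply 1% monthly interest)): balance=$1053.71 total_interest=$153.71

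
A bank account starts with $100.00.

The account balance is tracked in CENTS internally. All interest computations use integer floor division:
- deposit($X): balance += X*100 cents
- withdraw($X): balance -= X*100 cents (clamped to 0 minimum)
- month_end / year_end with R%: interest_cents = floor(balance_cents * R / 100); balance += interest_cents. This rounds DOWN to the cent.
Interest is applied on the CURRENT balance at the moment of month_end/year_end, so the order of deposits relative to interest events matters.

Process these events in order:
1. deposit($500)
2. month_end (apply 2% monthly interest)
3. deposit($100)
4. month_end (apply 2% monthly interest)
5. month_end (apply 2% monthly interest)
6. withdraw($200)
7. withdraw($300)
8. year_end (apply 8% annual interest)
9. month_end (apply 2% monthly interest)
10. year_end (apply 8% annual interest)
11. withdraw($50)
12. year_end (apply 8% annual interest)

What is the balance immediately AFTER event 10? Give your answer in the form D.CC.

After 1 (deposit($500)): balance=$600.00 total_interest=$0.00
After 2 (month_end (apply 2% monthly interest)): balance=$612.00 total_interest=$12.00
After 3 (deposit($100)): balance=$712.00 total_interest=$12.00
After 4 (month_end (apply 2% monthly interest)): balance=$726.24 total_interest=$26.24
After 5 (month_end (apply 2% monthly interest)): balance=$740.76 total_interest=$40.76
After 6 (withdraw($200)): balance=$540.76 total_interest=$40.76
After 7 (withdraw($300)): balance=$240.76 total_interest=$40.76
After 8 (year_end (apply 8% annual interest)): balance=$260.02 total_interest=$60.02
After 9 (month_end (apply 2% monthly interest)): balance=$265.22 total_interest=$65.22
After 10 (year_end (apply 8% annual interest)): balance=$286.43 total_interest=$86.43

Answer: 286.43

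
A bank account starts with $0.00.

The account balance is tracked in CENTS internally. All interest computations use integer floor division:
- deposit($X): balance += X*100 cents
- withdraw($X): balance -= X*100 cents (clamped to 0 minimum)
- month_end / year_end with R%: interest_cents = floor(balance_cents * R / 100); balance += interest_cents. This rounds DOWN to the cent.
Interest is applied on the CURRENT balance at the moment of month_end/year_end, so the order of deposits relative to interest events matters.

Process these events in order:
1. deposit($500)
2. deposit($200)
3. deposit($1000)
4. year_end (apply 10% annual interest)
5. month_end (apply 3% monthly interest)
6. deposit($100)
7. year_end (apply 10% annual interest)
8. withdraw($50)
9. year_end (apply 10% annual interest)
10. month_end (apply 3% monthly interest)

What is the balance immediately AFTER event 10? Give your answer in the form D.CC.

After 1 (deposit($500)): balance=$500.00 total_interest=$0.00
After 2 (deposit($200)): balance=$700.00 total_interest=$0.00
After 3 (deposit($1000)): balance=$1700.00 total_interest=$0.00
After 4 (year_end (apply 10% annual interest)): balance=$1870.00 total_interest=$170.00
After 5 (month_end (apply 3% monthly interest)): balance=$1926.10 total_interest=$226.10
After 6 (deposit($100)): balance=$2026.10 total_interest=$226.10
After 7 (year_end (apply 10% annual interest)): balance=$2228.71 total_interest=$428.71
After 8 (withdraw($50)): balance=$2178.71 total_interest=$428.71
After 9 (year_end (apply 10% annual interest)): balance=$2396.58 total_interest=$646.58
After 10 (month_end (apply 3% monthly interest)): balance=$2468.47 total_interest=$718.47

Answer: 2468.47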